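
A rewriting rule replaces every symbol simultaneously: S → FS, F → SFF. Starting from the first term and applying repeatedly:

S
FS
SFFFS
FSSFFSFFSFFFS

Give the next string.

SFFFSFSSFFSFFFSSFFSFFFSSFFSFFSFFFS

φ(FSSFFSFFSFFFS) expands symbol-by-symbol to SFF FS FS SFF SFF FS SFF SFF FS SFF SFF SFF FS; joining the 13 pieces gives the next term.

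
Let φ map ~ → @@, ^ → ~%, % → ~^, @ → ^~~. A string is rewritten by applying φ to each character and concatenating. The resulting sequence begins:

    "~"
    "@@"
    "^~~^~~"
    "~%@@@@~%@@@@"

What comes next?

@@~^^~~^~~^~~^~~@@~^^~~^~~^~~^~~

Rewriting each symbol of ~%@@@@~%@@@@: ~→@@, %→~^, @→^~~, @→^~~, @→^~~, @→^~~, ~→@@, %→~^, @→^~~, @→^~~, @→^~~, @→^~~, which concatenates to @@ ~^ ^~~ ^~~ ^~~ ^~~ @@ ~^ ^~~ ^~~ ^~~ ^~~.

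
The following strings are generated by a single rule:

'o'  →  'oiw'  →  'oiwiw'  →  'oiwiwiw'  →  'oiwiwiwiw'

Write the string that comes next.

Every step adds iw to the end: s(k+1) = s(k)·iw.
One more step from oiwiwiwiw gives the answer.

oiwiwiwiwiw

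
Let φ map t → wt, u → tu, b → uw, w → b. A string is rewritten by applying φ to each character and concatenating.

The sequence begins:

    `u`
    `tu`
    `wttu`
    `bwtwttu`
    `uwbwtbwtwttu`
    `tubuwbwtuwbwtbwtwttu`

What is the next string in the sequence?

Replace each of the 20 characters of tubuwbwtuwbwtbwtwttu in place — wt tu uw tu b uw b wt tu b uw b wt uw b wt b wt wt tu — and concatenate.

wttuuwtubuwbwttubuwbwtuwbwtbwtwttu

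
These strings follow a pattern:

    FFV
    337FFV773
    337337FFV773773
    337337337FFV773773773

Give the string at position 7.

337337337337337337FFV773773773773773773

Each term wraps the previous one in 337 on the left and 773 on the right.
From 337337337FFV773773773, 3 further steps: 337337337FFV773773773 → 337337337337FFV773773773773 → 337337337337337FFV773773773773773 → (answer).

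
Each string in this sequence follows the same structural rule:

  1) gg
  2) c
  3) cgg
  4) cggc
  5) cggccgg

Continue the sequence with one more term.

Each term (from the third on) is the previous term followed by the one before it: term 3 = c·gg = cgg.
Continuing: cggccgg · cggc gives term 6.

cggccggcggc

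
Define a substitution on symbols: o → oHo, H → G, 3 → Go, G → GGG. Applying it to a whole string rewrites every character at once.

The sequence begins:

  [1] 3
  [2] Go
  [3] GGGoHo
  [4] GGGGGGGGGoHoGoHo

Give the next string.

Rewriting the 16 symbols of GGGGGGGGGoHoGoHo one by one yields GGG GGG GGG GGG GGG GGG GGG GGG GGG oHo G oHo GGG oHo G oHo; concatenated:

GGGGGGGGGGGGGGGGGGGGGGGGGGGoHoGoHoGGGoHoGoHo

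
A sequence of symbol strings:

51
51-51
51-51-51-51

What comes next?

s(k+1) = s(k)·-·s(k) — each term doubles the last with '-' between the halves.
Doubling 51-51-51-51 with '-' between the halves:

51-51-51-51-51-51-51-51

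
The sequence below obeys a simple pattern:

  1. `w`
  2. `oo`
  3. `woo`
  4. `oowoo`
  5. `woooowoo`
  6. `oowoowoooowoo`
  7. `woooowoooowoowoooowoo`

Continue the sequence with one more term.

oowoowoooowoowoooowoooowoowoooowoo

Each term (from the third on) is the two preceding terms concatenated in order: term 3 = w·oo = woo.
So term 8 is oowoowoooowoo·woooowoooowoowoooowoo.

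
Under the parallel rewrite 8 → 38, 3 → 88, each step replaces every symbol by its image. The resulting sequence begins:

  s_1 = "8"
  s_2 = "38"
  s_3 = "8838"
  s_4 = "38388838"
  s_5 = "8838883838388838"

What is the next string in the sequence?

Replace each of the 16 characters of 8838883838388838 in place — 38 38 88 38 38 38 88 38 88 38 88 38 38 38 88 38 — and concatenate.

38388838383888388838883838388838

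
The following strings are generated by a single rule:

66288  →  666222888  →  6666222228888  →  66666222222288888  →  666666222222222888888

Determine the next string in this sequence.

Term n consists of n+1 6's, followed by 2n-1 2's, followed by n+1 8's (n = 1, 2, …).
Setting n = 6 gives 7, 11, 7 characters in each block.

6666666222222222228888888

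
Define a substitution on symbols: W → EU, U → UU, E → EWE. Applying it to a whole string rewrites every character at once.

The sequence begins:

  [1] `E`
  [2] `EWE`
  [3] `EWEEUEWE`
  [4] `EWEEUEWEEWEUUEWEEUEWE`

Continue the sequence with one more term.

Rewriting the 21 symbols of EWEEUEWEEWEUUEWEEUEWE one by one yields EWE EU EWE EWE UU EWE EU EWE EWE EU EWE UU UU EWE EU EWE EWE UU EWE EU EWE; concatenated:

EWEEUEWEEWEUUEWEEUEWEEWEEUEWEUUUUEWEEUEWEEWEUUEWEEUEWE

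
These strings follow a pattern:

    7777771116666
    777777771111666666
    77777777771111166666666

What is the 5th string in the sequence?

The n-th term is 2n+2 7's then n+1 1's then 2n 6's, where the shown terms are n = 2, 3, 4.
At n = 6 the blocks have lengths 14, 7, 12.

777777777777771111111666666666666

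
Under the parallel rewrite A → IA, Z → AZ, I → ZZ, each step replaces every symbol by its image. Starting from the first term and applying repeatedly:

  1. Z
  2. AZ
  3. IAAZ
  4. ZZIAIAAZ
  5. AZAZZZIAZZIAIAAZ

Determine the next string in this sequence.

Applying the rule to each of the 16 symbols of AZAZZZIAZZIAIAAZ gives the pieces IA AZ IA AZ AZ AZ ZZ IA AZ AZ ZZ IA ZZ IA IA AZ, which concatenate to the answer.

IAAZIAAZAZAZZZIAAZAZZZIAZZIAIAAZ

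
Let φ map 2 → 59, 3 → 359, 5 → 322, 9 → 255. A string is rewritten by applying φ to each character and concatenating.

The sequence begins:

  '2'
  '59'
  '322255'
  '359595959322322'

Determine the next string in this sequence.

Rewriting the 15 symbols of 359595959322322 one by one yields 359 322 255 322 255 322 255 322 255 359 59 59 359 59 59; concatenated:

35932225532225532225532225535959593595959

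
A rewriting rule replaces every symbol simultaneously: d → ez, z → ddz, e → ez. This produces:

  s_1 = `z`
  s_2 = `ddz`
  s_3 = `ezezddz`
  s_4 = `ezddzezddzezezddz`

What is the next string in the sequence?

Rewriting the 17 symbols of ezddzezddzezezddz one by one yields ez ddz ez ez ddz ez ddz ez ez ddz ez ddz ez ddz ez ez ddz; concatenated:

ezddzezezddzezddzezezddzezddzezddzezezddz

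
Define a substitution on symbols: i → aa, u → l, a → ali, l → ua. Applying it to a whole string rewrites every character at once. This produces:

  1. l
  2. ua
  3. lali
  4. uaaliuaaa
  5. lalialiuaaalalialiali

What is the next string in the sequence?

Rewriting the 21 symbols of lalialiuaaalalialiali one by one yields ua ali ua aa ali ua aa l ali ali ali ua ali ua aa ali ua aa ali ua aa; concatenated:

uaaliuaaaaliuaaalalialialiuaaliuaaaaliuaaaaliuaaa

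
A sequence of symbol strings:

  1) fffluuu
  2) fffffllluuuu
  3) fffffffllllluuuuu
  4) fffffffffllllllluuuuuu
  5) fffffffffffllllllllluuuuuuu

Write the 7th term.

fffffffffffffffllllllllllllluuuuuuuuu

Reading off run lengths: f runs 3, 5, 7, 9, 11; l runs 1, 3, 5, 7, 9; u runs 3, 4, 5, 6, 7 — each is linear in n (n = 1, 2, …).
For term 7, n = 7, so the run lengths are 15, 13, 9.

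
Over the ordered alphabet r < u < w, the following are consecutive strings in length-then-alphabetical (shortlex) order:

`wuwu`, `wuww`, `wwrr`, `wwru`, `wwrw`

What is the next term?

wwur

The successor of wwrw increments the rightmost position that isn't already w and resets every position after it to r.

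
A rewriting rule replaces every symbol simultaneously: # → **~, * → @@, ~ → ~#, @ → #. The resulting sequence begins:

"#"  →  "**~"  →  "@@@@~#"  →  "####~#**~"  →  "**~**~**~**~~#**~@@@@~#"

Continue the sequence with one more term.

Rewriting the 23 symbols of **~**~**~**~~#**~@@@@~# one by one yields @@ @@ ~# @@ @@ ~# @@ @@ ~# @@ @@ ~# ~# **~ @@ @@ ~# # # # # ~# **~; concatenated:

@@@@~#@@@@~#@@@@~#@@@@~#~#**~@@@@~#####~#**~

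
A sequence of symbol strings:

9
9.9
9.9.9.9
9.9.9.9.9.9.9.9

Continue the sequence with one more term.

9.9.9.9.9.9.9.9.9.9.9.9.9.9.9.9

Each string is two copies of the previous one joined by '.'.
So the next term is two copies of 9.9.9.9.9.9.9.9 with '.' between the halves.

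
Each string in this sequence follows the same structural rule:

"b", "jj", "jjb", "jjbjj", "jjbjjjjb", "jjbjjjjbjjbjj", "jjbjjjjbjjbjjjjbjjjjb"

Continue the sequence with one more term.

jjbjjjjbjjbjjjjbjjjjbjjbjjjjbjjbjj

This is a Fibonacci-style word recurrence s(k) = s(k−1)·s(k−2): e.g. jj·b = jjb.
Continuing: jjbjjjjbjjbjjjjbjjjjb · jjbjjjjbjjbjj gives term 8.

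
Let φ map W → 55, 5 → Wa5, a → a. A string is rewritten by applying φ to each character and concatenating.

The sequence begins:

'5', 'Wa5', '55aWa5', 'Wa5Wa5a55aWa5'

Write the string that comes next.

55aWa555aWa5aWa5Wa5a55aWa5

φ(Wa5Wa5a55aWa5) expands symbol-by-symbol to 55 a Wa5 55 a Wa5 a Wa5 Wa5 a 55 a Wa5; joining the 13 pieces gives the next term.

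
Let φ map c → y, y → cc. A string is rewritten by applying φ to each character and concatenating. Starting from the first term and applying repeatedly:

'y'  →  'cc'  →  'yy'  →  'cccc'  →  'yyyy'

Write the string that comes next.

Apply φ to yyyy symbol by symbol: y→cc, y→cc, y→cc, y→cc; joined: cc cc cc cc.

cccccccc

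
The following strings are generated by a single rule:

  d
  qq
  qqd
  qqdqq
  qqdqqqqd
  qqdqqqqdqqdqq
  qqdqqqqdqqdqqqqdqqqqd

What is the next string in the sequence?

This is a Fibonacci-style word recurrence s(k) = s(k−1)·s(k−2): e.g. qq·d = qqd.
The next term joins qqdqqqqdqqdqqqqdqqqqd and qqdqqqqdqqdqq.

qqdqqqqdqqdqqqqdqqqqdqqdqqqqdqqdqq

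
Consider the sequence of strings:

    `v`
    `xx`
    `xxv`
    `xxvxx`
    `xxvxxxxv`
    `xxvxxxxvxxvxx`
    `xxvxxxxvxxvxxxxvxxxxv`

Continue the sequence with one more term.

This is a Fibonacci-style word recurrence s(k) = s(k−1)·s(k−2): e.g. xx·v = xxv.
Continuing: xxvxxxxvxxvxxxxvxxxxv · xxvxxxxvxxvxx gives term 8.

xxvxxxxvxxvxxxxvxxxxvxxvxxxxvxxvxx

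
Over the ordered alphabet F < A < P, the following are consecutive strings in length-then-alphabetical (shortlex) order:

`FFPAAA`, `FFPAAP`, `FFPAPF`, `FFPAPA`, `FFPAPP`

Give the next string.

FFPPFF

Treat FFPAPP as a base-3 numeral over the given alphabet and add one, carrying through any trailing P's.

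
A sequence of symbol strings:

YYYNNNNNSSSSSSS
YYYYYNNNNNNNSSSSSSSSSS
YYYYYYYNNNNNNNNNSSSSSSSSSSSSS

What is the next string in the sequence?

YYYYYYYYYNNNNNNNNNNNSSSSSSSSSSSSSSSS

Each string has the form Y^{2n-1} N^{2n+1} S^{3n+1}, where the shown terms are n = 2, 3, 4.
For the next term, n = 5, so the run lengths are 9, 11, 16.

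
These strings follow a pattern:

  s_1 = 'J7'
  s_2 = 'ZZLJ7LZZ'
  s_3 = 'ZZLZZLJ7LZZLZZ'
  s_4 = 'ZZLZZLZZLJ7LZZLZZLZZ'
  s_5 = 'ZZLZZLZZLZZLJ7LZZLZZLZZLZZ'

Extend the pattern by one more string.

ZZLZZLZZLZZLZZLJ7LZZLZZLZZLZZLZZ

Each term wraps the previous one in ZZL on the left and LZZ on the right.
So the next term is ZZL·ZZLZZLZZLZZLJ7LZZLZZLZZLZZ·LZZ.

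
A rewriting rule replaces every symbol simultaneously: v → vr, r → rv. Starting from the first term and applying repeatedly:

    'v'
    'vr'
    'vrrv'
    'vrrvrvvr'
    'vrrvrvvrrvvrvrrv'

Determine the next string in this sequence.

Applying the rule to each of the 16 symbols of vrrvrvvrrvvrvrrv gives the pieces vr rv rv vr rv vr vr rv rv vr vr rv vr rv rv vr, which concatenate to the answer.

vrrvrvvrrvvrvrrvrvvrvrrvvrrvrvvr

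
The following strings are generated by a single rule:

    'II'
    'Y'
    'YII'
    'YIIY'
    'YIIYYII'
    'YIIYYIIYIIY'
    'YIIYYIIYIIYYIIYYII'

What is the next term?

YIIYYIIYIIYYIIYYIIYIIYYIIYIIY

From term 3 onward, concatenate the last term with the second-to-last: Y·II = YII, YII·Y = YIIY, …
So term 8 is YIIYYIIYIIYYIIYYII·YIIYYIIYIIY.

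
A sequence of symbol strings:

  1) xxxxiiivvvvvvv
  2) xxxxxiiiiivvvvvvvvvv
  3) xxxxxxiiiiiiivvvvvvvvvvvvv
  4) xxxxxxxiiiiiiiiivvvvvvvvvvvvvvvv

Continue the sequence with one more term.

Each string has the form x^{n+2} i^{2n-1} v^{3n+1}, where the shown terms are n = 2, 3, 4, 5.
Setting n = 6 gives 8, 11, 19 characters in each block.

xxxxxxxxiiiiiiiiiiivvvvvvvvvvvvvvvvvvv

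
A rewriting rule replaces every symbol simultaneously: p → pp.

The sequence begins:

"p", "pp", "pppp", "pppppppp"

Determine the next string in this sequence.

Expanding pppppppp: p→pp, p→pp, p→pp, p→pp, p→pp, p→pp, p→pp, p→pp. Concatenated: pp pp pp pp pp pp pp pp.

pppppppppppppppp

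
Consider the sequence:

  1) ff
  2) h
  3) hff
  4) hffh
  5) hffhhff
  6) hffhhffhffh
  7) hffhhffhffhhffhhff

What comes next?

hffhhffhffhhffhhffhffhhffhffh

From term 3 onward, concatenate the last term with the second-to-last: h·ff = hff, hff·h = hffh, …
So term 8 is hffhhffhffhhffhhff·hffhhffhffh.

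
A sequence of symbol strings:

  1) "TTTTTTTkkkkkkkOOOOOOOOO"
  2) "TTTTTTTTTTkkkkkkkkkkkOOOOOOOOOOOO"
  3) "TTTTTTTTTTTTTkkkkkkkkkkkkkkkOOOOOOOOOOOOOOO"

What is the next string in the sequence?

Each string has the form T^{3n+1} k^{4n-1} O^{3n+3}, where the shown terms are n = 2, 3, 4.
Setting n = 5 gives 16, 19, 18 characters in each block.

TTTTTTTTTTTTTTTTkkkkkkkkkkkkkkkkkkkOOOOOOOOOOOOOOOOOO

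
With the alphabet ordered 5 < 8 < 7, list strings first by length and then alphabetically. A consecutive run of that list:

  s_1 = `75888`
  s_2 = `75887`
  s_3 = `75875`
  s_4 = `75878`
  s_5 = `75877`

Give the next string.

75755

The successor of 75877 increments the rightmost position that isn't already 7 and resets every position after it to 5.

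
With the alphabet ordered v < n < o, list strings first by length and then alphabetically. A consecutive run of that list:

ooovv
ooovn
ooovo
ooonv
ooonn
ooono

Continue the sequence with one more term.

The successor of ooono increments the rightmost position that isn't already o and resets every position after it to v.

oooov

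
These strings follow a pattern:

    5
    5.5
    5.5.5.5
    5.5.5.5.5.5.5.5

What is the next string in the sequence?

s(k+1) = s(k)·.·s(k) — each term doubles the last with '.' between the halves.
One more doubling of 5.5.5.5.5.5.5.5 gives the answer.

5.5.5.5.5.5.5.5.5.5.5.5.5.5.5.5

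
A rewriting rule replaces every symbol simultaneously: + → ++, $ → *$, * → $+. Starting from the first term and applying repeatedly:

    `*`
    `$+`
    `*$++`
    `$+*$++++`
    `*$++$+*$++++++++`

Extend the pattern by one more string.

$+*$++++*$++$+*$++++++++++++++++

Replace each of the 16 characters of *$++$+*$++++++++ in place — $+ *$ ++ ++ *$ ++ $+ *$ ++ ++ ++ ++ ++ ++ ++ ++ — and concatenate.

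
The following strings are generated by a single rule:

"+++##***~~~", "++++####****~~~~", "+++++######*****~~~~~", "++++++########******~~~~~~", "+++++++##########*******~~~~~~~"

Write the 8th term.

Reading off run lengths: + runs 3, 4, 5, 6, 7; # runs 2, 4, 6, 8, 10; * runs 3, 4, 5, 6, 7; ~ runs 3, 4, 5, 6, 7 — each is linear in n (n = 1, 2, …).
Setting n = 8 gives 10, 16, 10, 10 characters in each block.

++++++++++################**********~~~~~~~~~~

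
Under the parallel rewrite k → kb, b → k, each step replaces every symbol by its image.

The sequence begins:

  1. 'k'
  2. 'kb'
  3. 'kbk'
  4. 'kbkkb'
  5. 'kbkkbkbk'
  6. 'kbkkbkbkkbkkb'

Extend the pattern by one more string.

Replace each of the 13 characters of kbkkbkbkkbkkb in place — kb k kb kb k kb k kb kb k kb kb k — and concatenate.

kbkkbkbkkbkkbkbkkbkbk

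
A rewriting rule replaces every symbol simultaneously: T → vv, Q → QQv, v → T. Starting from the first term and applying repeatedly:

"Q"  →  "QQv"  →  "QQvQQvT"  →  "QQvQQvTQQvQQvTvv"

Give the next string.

Rewriting the 16 symbols of QQvQQvTQQvQQvTvv one by one yields QQv QQv T QQv QQv T vv QQv QQv T QQv QQv T vv T T; concatenated:

QQvQQvTQQvQQvTvvQQvQQvTQQvQQvTvvTT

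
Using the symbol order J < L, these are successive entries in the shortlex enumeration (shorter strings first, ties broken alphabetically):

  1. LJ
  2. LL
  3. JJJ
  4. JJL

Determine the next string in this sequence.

JLJ

Treat JJL as a base-2 numeral over the given alphabet and add one, carrying through any trailing L's.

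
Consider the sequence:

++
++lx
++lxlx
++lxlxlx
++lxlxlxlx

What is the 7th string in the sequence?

++lxlxlxlxlxlx

Each term is the previous one with lx appended.
From ++lxlxlxlx, 2 further steps: ++lxlxlxlx → ++lxlxlxlxlx → (answer).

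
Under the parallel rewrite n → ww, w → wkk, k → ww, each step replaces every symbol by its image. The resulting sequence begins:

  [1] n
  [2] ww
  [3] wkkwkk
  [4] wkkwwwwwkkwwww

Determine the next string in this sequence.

Applying the rule to each of the 14 symbols of wkkwwwwwkkwwww gives the pieces wkk ww ww wkk wkk wkk wkk wkk ww ww wkk wkk wkk wkk, which concatenate to the answer.

wkkwwwwwkkwkkwkkwkkwkkwwwwwkkwkkwkkwkk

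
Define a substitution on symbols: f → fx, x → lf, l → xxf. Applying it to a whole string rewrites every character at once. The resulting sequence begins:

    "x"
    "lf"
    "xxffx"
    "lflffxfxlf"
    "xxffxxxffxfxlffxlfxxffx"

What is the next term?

Applying the rule to each of the 23 symbols of xxffxxxffxfxlffxlfxxffx gives the pieces lf lf fx fx lf lf lf fx fx lf fx lf xxf fx fx lf xxf fx lf lf fx fx lf, which concatenate to the answer.

lflffxfxlflflffxfxlffxlfxxffxfxlfxxffxlflffxfxlf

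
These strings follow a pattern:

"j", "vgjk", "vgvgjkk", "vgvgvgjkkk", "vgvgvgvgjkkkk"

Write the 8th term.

Each term wraps the previous one in vg on the left and k on the right.
From vgvgvgvgjkkkk, 3 further steps: vgvgvgvgjkkkk → vgvgvgvgvgjkkkkk → vgvgvgvgvgvgjkkkkkk → (answer).

vgvgvgvgvgvgvgjkkkkkkk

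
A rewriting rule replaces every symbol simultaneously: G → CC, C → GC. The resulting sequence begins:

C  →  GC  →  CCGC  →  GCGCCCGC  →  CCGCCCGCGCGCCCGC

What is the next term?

GCGCCCGCGCGCCCGCCCGCCCGCGCGCCCGC

Applying the rule to each of the 16 symbols of CCGCCCGCGCGCCCGC gives the pieces GC GC CC GC GC GC CC GC CC GC CC GC GC GC CC GC, which concatenate to the answer.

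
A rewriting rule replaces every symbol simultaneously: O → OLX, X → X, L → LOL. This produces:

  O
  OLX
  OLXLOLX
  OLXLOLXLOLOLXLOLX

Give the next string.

OLXLOLXLOLOLXLOLXLOLOLXLOLOLXLOLXLOLOLXLOLX

Replace each of the 17 characters of OLXLOLXLOLOLXLOLX in place — OLX LOL X LOL OLX LOL X LOL OLX LOL OLX LOL X LOL OLX LOL X — and concatenate.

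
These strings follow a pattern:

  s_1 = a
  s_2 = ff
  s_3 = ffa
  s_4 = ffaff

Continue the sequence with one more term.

ffaffffa

From term 3 onward, concatenate the last term with the second-to-last: ff·a = ffa, ffa·ff = ffaff, …
So term 5 is ffaff·ffa.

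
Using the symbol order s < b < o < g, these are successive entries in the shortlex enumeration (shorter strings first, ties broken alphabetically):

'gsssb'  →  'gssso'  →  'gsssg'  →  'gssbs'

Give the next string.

gssbb

Find the rightmost character of gssbs below g, bump it to the next letter, and reset everything to its right to s.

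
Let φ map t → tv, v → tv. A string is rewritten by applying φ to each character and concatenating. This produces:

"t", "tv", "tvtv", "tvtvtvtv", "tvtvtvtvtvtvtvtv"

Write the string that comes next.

Rewriting the 16 symbols of tvtvtvtvtvtvtvtv one by one yields tv tv tv tv tv tv tv tv tv tv tv tv tv tv tv tv; concatenated:

tvtvtvtvtvtvtvtvtvtvtvtvtvtvtvtv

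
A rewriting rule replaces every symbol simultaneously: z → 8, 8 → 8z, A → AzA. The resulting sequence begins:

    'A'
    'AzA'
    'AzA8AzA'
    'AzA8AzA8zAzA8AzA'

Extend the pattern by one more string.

Replace each of the 16 characters of AzA8AzA8zAzA8AzA in place — AzA 8 AzA 8z AzA 8 AzA 8z 8 AzA 8 AzA 8z AzA 8 AzA — and concatenate.

AzA8AzA8zAzA8AzA8z8AzA8AzA8zAzA8AzA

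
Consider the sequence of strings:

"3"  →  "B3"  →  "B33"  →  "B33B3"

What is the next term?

B33B3B33

Each term (from the third on) is the previous term followed by the one before it: term 3 = B3·3 = B33.
So term 5 is B33B3·B33.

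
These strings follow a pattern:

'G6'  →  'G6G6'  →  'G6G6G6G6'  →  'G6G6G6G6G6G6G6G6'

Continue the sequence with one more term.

G6G6G6G6G6G6G6G6G6G6G6G6G6G6G6G6

Each string is two copies of the previous one concatenated.
One more doubling of G6G6G6G6G6G6G6G6 gives the answer.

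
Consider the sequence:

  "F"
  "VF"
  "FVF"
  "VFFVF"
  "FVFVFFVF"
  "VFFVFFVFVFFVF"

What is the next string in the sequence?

FVFVFFVFVFFVFFVFVFFVF

Each term (from the third on) is the two preceding terms concatenated in order: term 3 = F·VF = FVF.
The next term joins FVFVFFVF and VFFVFFVFVFFVF.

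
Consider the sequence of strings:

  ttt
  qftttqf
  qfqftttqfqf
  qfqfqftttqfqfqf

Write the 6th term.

Each term wraps the previous one in qf on the left and qf on the right.
From qfqfqftttqfqfqf, 2 further steps: qfqfqftttqfqfqf → qfqfqfqftttqfqfqfqf → (answer).

qfqfqfqfqftttqfqfqfqfqf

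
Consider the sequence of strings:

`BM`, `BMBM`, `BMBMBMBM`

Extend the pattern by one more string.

BMBMBMBMBMBMBMBM

Every step duplicates the string.
So the next term is two copies of BMBMBMBM.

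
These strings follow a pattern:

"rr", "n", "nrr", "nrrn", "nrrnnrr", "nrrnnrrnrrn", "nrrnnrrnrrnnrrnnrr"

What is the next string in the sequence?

nrrnnrrnrrnnrrnnrrnrrnnrrnrrn

Each term (from the third on) is the previous term followed by the one before it: term 3 = n·rr = nrr.
Continuing: nrrnnrrnrrnnrrnnrr · nrrnnrrnrrn gives term 8.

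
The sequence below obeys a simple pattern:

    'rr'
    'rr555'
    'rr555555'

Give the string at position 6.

rr555555555555555

The strings grow by a fixed suffix 555 each time.
From rr555555, 3 further steps: rr555555 → rr555555555 → rr555555555555 → (answer).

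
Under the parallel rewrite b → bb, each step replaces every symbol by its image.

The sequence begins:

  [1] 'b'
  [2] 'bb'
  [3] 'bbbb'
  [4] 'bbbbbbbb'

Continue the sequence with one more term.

Apply φ to bbbbbbbb symbol by symbol: b→bb, b→bb, b→bb, b→bb, b→bb, b→bb, b→bb, b→bb; joined: bb bb bb bb bb bb bb bb.

bbbbbbbbbbbbbbbb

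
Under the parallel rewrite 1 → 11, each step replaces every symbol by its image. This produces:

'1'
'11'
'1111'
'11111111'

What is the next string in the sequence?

Rewriting each symbol of 11111111: 1→11, 1→11, 1→11, 1→11, 1→11, 1→11, 1→11, 1→11, which concatenates to 11 11 11 11 11 11 11 11.

1111111111111111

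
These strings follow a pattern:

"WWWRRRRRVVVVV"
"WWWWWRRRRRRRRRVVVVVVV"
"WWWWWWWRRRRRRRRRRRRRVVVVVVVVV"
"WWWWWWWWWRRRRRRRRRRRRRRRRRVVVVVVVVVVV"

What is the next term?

The n-th term is 2n+1 W's then 4n+1 R's then 2n+3 V's (n = 1, 2, …).
For the next term, n = 5, so the run lengths are 11, 21, 13.

WWWWWWWWWWWRRRRRRRRRRRRRRRRRRRRRVVVVVVVVVVVVV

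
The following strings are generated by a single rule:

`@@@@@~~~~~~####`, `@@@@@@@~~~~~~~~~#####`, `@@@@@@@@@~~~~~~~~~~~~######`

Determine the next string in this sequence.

The n-th term is 2n+3 @'s then 3n+3 ~'s then n+3 #'s (n = 1, 2, …).
For the next term, n = 4, so the run lengths are 11, 15, 7.

@@@@@@@@@@@~~~~~~~~~~~~~~~#######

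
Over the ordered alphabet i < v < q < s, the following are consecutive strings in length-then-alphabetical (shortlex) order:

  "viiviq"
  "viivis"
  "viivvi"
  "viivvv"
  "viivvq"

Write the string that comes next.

The successor of viivvq increments the rightmost position that isn't already s and resets every position after it to i.

viivvs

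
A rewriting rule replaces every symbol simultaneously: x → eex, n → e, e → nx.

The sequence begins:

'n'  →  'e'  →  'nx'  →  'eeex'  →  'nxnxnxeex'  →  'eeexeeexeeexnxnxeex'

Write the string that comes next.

φ(eeexeeexeeexnxnxeex) expands symbol-by-symbol to nx nx nx eex nx nx nx eex nx nx nx eex e eex e eex nx nx eex; joining the 19 pieces gives the next term.

nxnxnxeexnxnxnxeexnxnxnxeexeeexeeexnxnxeex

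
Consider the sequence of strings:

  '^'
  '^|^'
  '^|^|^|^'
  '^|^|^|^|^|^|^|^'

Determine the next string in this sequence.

^|^|^|^|^|^|^|^|^|^|^|^|^|^|^|^

Every step duplicates the string with '|' between the halves.
So the next term is two copies of ^|^|^|^|^|^|^|^ with '|' between the halves.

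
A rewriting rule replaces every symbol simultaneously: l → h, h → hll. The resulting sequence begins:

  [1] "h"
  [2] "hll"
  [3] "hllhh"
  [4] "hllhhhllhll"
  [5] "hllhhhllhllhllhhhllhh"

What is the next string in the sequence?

hllhhhllhllhllhhhllhhhllhhhllhllhllhhhllhll

Replace each of the 21 characters of hllhhhllhllhllhhhllhh in place — hll h h hll hll hll h h hll h h hll h h hll hll hll h h hll hll — and concatenate.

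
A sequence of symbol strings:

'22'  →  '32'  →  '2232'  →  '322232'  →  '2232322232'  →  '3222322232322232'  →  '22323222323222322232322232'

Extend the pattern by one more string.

Each term (from the third on) is the two preceding terms concatenated in order: term 3 = 22·32 = 2232.
The next term joins 3222322232322232 and 22323222323222322232322232.

322232223232223222323222323222322232322232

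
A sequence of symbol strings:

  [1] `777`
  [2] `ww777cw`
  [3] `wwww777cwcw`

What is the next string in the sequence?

wwwwww777cwcwcw

Each term wraps the previous one in ww on the left and cw on the right.
One more step from wwww777cwcw gives the answer.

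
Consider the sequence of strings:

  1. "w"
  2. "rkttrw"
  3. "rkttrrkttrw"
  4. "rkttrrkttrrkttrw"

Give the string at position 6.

rkttrrkttrrkttrrkttrrkttrw

The strings grow by a fixed prefix rkttr each time.
From rkttrrkttrrkttrw, 2 further steps: rkttrrkttrrkttrw → rkttrrkttrrkttrrkttrw → (answer).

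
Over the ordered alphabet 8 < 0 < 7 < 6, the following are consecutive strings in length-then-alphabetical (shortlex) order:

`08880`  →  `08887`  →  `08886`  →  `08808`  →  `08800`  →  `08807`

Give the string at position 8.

08878

Stepping forward 2 times from 08807: 08807 → 08806, then the target.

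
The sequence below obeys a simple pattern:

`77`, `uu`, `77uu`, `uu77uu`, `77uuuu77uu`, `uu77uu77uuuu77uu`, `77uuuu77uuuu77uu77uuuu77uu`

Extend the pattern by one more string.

This is a Fibonacci-style word recurrence s(k) = s(k−2)·s(k−1): e.g. 77·uu = 77uu.
Continuing: uu77uu77uuuu77uu · 77uuuu77uuuu77uu77uuuu77uu gives term 8.

uu77uu77uuuu77uu77uuuu77uuuu77uu77uuuu77uu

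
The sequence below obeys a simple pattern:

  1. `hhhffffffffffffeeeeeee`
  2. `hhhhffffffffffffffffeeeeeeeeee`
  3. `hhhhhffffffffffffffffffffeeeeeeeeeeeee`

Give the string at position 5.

hhhhhhhffffffffffffffffffffffffffffeeeeeeeeeeeeeeeeeee

Reading off run lengths: h runs 3, 4, 5; f runs 12, 16, 20; e runs 7, 10, 13 — each is linear in n, where the shown terms are n = 3, 4, 5.
At n = 7 the blocks have lengths 7, 28, 19.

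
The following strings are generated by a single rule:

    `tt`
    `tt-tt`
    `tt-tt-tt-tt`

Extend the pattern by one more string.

Each string is two copies of the previous one joined by '-'.
One more doubling of tt-tt-tt-tt gives the answer.

tt-tt-tt-tt-tt-tt-tt-tt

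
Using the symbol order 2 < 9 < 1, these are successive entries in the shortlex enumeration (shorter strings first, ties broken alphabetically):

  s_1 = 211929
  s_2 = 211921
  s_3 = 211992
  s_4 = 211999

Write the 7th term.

211919

Continuing the enumeration 3 steps past 211999: 211999 → 211991 → 211912 → (answer).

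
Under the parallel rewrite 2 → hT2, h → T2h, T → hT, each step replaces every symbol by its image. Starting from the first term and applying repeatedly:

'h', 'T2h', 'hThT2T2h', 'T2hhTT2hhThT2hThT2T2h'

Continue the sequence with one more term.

Rewriting the 21 symbols of T2hhTT2hhThT2hThT2T2h one by one yields hT hT2 T2h T2h hT hT hT2 T2h T2h hT T2h hT hT2 T2h hT T2h hT hT2 hT hT2 T2h; concatenated:

hThT2T2hT2hhThThT2T2hT2hhTT2hhThT2T2hhTT2hhThT2hThT2T2h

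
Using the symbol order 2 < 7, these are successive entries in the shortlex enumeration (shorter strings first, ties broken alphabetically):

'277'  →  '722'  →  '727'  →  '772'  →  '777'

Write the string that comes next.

2222

777 is the last string of length 3, so the next is the first of length 4: 2 repeated 4 times.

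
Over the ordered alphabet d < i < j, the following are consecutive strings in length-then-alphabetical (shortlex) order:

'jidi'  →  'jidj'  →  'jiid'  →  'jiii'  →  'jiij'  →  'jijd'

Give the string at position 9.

jjdd

Continuing the enumeration 3 steps past jijd: jijd → jiji → jijj → (answer).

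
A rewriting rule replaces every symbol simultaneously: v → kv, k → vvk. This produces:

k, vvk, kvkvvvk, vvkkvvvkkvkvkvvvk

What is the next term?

Rewriting the 17 symbols of vvkkvvvkkvkvkvvvk one by one yields kv kv vvk vvk kv kv kv vvk vvk kv vvk kv vvk kv kv kv vvk; concatenated:

kvkvvvkvvkkvkvkvvvkvvkkvvvkkvvvkkvkvkvvvk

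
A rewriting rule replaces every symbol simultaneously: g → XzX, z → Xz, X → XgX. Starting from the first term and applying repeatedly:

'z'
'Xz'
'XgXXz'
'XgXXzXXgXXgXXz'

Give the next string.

φ(XgXXzXXgXXgXXz) expands symbol-by-symbol to XgX XzX XgX XgX Xz XgX XgX XzX XgX XgX XzX XgX XgX Xz; joining the 14 pieces gives the next term.

XgXXzXXgXXgXXzXgXXgXXzXXgXXgXXzXXgXXgXXz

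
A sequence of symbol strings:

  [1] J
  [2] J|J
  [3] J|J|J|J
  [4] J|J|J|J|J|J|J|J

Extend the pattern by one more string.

J|J|J|J|J|J|J|J|J|J|J|J|J|J|J|J

Each string is two copies of the previous one joined by '|'.
One more doubling of J|J|J|J|J|J|J|J gives the answer.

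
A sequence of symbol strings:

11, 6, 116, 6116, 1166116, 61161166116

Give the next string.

This is a Fibonacci-style word recurrence s(k) = s(k−2)·s(k−1): e.g. 11·6 = 116.
The next term joins 1166116 and 61161166116.

116611661161166116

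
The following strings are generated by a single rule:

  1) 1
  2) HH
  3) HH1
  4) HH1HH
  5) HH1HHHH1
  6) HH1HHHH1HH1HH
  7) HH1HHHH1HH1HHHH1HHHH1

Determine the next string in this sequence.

HH1HHHH1HH1HHHH1HHHH1HH1HHHH1HH1HH

From term 3 onward, concatenate the last term with the second-to-last: HH·1 = HH1, HH1·HH = HH1HH, …
Continuing: HH1HHHH1HH1HHHH1HHHH1 · HH1HHHH1HH1HH gives term 8.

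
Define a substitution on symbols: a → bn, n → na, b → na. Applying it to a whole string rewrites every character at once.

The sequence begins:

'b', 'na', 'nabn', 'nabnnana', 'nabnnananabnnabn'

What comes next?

Applying the rule to each of the 16 symbols of nabnnananabnnabn gives the pieces na bn na na na bn na bn na bn na na na bn na na, which concatenate to the answer.

nabnnananabnnabnnabnnananabnnana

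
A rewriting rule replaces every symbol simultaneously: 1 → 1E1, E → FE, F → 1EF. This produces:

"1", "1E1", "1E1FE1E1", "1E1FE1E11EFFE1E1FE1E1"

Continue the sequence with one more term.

1E1FE1E11EFFE1E1FE1E11E1FE1EF1EFFE1E1FE1E11EFFE1E1FE1E1

φ(1E1FE1E11EFFE1E1FE1E1) expands symbol-by-symbol to 1E1 FE 1E1 1EF FE 1E1 FE 1E1 1E1 FE 1EF 1EF FE 1E1 FE 1E1 1EF FE 1E1 FE 1E1; joining the 21 pieces gives the next term.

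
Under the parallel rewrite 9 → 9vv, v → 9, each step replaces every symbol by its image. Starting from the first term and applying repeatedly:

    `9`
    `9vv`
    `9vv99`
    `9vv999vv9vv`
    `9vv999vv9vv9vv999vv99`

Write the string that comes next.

Applying the rule to each of the 21 symbols of 9vv999vv9vv9vv999vv99 gives the pieces 9vv 9 9 9vv 9vv 9vv 9 9 9vv 9 9 9vv 9 9 9vv 9vv 9vv 9 9 9vv 9vv, which concatenate to the answer.

9vv999vv9vv9vv999vv999vv999vv9vv9vv999vv9vv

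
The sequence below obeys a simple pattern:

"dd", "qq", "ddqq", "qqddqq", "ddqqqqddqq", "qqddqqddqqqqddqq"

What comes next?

ddqqqqddqqqqddqqddqqqqddqq

This is a Fibonacci-style word recurrence s(k) = s(k−2)·s(k−1): e.g. dd·qq = ddqq.
Continuing: ddqqqqddqq · qqddqqddqqqqddqq gives term 7.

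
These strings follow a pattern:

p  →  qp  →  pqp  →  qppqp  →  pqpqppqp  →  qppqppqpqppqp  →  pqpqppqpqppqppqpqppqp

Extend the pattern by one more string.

Each term (from the third on) is the two preceding terms concatenated in order: term 3 = p·qp = pqp.
So term 8 is qppqppqpqppqp·pqpqppqpqppqppqpqppqp.

qppqppqpqppqppqpqppqpqppqppqpqppqp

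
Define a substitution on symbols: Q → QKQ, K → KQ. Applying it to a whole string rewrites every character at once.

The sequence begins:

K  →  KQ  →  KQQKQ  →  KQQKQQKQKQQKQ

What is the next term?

Rewriting the 13 symbols of KQQKQQKQKQQKQ one by one yields KQ QKQ QKQ KQ QKQ QKQ KQ QKQ KQ QKQ QKQ KQ QKQ; concatenated:

KQQKQQKQKQQKQQKQKQQKQKQQKQQKQKQQKQ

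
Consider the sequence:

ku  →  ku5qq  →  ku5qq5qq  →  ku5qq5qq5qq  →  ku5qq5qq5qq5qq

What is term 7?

ku5qq5qq5qq5qq5qq5qq

The strings grow by a fixed suffix 5qq each time.
From ku5qq5qq5qq5qq, 2 further steps: ku5qq5qq5qq5qq → ku5qq5qq5qq5qq5qq → (answer).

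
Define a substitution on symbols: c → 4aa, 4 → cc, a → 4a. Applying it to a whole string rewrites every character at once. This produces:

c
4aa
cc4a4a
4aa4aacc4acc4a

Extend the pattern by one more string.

Applying the rule to each of the 14 symbols of 4aa4aacc4acc4a gives the pieces cc 4a 4a cc 4a 4a 4aa 4aa cc 4a 4aa 4aa cc 4a, which concatenate to the answer.

cc4a4acc4a4a4aa4aacc4a4aa4aacc4a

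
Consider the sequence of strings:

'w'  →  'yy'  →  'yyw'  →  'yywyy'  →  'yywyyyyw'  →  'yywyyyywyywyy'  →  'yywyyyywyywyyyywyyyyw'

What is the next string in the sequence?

yywyyyywyywyyyywyyyywyywyyyywyywyy

Each term (from the third on) is the previous term followed by the one before it: term 3 = yy·w = yyw.
So term 8 is yywyyyywyywyyyywyyyyw·yywyyyywyywyy.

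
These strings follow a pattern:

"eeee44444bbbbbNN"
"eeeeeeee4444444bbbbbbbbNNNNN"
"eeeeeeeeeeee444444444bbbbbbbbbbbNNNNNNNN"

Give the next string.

The n-th term is 4n e's then 2n+3 4's then 3n+2 b's then 3n-1 N's (n = 1, 2, …).
At n = 4 the blocks have lengths 16, 11, 14, 11.

eeeeeeeeeeeeeeee44444444444bbbbbbbbbbbbbbNNNNNNNNNNN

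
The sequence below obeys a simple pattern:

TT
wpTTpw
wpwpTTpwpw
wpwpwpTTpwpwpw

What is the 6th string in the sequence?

wpwpwpwpwpTTpwpwpwpwpw

Every step adds wp to the front and pw to the end of the previous string.
From wpwpwpTTpwpwpw, 2 further steps: wpwpwpTTpwpwpw → wpwpwpwpTTpwpwpwpw → (answer).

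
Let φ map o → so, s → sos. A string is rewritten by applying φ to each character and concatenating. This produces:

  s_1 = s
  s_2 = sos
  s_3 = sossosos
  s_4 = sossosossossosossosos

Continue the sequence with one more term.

Replace each of the 21 characters of sossosossossosossosos in place — sos so sos sos so sos so sos sos so sos sos so sos so sos sos so sos so sos — and concatenate.

sossosossossosossosossossosossossosossosossossosossosos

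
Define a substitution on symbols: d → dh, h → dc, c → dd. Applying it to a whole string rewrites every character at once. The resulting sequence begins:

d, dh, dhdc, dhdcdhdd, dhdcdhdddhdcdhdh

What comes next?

Applying the rule to each of the 16 symbols of dhdcdhdddhdcdhdh gives the pieces dh dc dh dd dh dc dh dh dh dc dh dd dh dc dh dc, which concatenate to the answer.

dhdcdhdddhdcdhdhdhdcdhdddhdcdhdc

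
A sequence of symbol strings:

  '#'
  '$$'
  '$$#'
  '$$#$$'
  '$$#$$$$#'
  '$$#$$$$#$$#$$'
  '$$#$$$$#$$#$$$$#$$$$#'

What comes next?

From term 3 onward, concatenate the last term with the second-to-last: $$·# = $$#, $$#·$$ = $$#$$, …
So term 8 is $$#$$$$#$$#$$$$#$$$$#·$$#$$$$#$$#$$.

$$#$$$$#$$#$$$$#$$$$#$$#$$$$#$$#$$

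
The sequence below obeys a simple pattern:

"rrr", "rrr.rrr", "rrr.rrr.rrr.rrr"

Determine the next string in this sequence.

rrr.rrr.rrr.rrr.rrr.rrr.rrr.rrr

Each string is two copies of the previous one joined by '.'.
So the next term is two copies of rrr.rrr.rrr.rrr with '.' between the halves.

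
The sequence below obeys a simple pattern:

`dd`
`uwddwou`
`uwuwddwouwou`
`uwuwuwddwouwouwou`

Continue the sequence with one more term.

uwuwuwuwddwouwouwouwou

Each term wraps the previous one in uw on the left and wou on the right.
One more step from uwuwuwddwouwouwou gives the answer.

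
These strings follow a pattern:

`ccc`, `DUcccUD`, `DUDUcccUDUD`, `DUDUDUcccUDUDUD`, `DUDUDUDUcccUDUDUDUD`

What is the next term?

Each term wraps the previous one in DU on the left and UD on the right.
So the next term is DU·DUDUDUDUcccUDUDUDUD·UD.

DUDUDUDUDUcccUDUDUDUDUD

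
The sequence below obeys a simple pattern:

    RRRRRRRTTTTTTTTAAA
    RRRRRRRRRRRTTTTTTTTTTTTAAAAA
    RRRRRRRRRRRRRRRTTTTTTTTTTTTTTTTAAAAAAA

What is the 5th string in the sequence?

RRRRRRRRRRRRRRRRRRRRRRRTTTTTTTTTTTTTTTTTTTTTTTTAAAAAAAAAAA

The n-th term is 4n-1 R's then 4n T's then 2n-1 A's, where the shown terms are n = 2, 3, 4.
For term 5, n = 6, so the run lengths are 23, 24, 11.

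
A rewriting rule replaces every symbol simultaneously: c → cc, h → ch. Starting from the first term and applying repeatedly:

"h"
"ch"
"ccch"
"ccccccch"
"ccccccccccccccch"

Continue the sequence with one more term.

φ(ccccccccccccccch) expands symbol-by-symbol to cc cc cc cc cc cc cc cc cc cc cc cc cc cc cc ch; joining the 16 pieces gives the next term.

ccccccccccccccccccccccccccccccch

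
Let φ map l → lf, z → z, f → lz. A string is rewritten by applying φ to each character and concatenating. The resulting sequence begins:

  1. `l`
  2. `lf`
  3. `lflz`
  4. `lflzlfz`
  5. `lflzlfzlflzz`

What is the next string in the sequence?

lflzlfzlflzzlflzlfzz

Rewriting each symbol of lflzlfzlflzz: l→lf, f→lz, l→lf, z→z, l→lf, f→lz, z→z, l→lf, f→lz, l→lf, z→z, z→z, which concatenates to lf lz lf z lf lz z lf lz lf z z.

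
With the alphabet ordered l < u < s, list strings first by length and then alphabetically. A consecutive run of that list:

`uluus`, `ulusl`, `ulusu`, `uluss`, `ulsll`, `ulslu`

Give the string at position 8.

Continuing the enumeration 2 steps past ulslu: ulslu → ulsls → (answer).

ulsul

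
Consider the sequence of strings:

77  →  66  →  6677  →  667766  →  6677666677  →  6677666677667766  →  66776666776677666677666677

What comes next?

667766667766776666776666776677666677667766

Each term (from the third on) is the previous term followed by the one before it: term 3 = 66·77 = 6677.
Continuing: 66776666776677666677666677 · 6677666677667766 gives term 8.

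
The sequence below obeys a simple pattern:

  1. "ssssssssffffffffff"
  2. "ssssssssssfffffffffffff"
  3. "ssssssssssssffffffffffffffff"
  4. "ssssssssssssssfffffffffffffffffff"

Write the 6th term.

Each string has the form s^{2n+2} f^{3n+1}, where the shown terms are n = 3, 4, 5, 6.
At n = 8 the blocks have lengths 18, 25.

ssssssssssssssssssfffffffffffffffffffffffff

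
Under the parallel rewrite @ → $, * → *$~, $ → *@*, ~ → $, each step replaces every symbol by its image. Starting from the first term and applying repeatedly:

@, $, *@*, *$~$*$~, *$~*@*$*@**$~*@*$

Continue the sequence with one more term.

Rewriting the 17 symbols of *$~*@*$*@**$~*@*$ one by one yields *$~ *@* $ *$~ $ *$~ *@* *$~ $ *$~ *$~ *@* $ *$~ $ *$~ *@*; concatenated:

*$~*@*$*$~$*$~*@**$~$*$~*$~*@*$*$~$*$~*@*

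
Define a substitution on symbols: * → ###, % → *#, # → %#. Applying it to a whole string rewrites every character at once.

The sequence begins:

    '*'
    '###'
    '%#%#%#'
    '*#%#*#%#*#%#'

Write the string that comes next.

Rewriting each symbol of *#%#*#%#*#%#: *→###, #→%#, %→*#, #→%#, *→###, #→%#, %→*#, #→%#, *→###, #→%#, %→*#, #→%#, which concatenates to ### %# *# %# ### %# *# %# ### %# *# %#.

###%#*#%####%#*#%####%#*#%#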